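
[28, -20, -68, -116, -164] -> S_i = 28 + -48*i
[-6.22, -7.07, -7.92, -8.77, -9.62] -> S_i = -6.22 + -0.85*i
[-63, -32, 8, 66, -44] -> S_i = Random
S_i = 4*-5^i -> [4, -20, 100, -500, 2500]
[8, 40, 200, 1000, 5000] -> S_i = 8*5^i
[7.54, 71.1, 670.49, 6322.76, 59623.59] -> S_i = 7.54*9.43^i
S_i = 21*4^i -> [21, 84, 336, 1344, 5376]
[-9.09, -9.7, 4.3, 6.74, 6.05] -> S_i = Random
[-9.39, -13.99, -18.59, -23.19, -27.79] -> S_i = -9.39 + -4.60*i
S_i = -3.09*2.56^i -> [-3.09, -7.91, -20.25, -51.84, -132.71]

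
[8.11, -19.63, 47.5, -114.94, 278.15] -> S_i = 8.11*(-2.42)^i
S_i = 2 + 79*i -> [2, 81, 160, 239, 318]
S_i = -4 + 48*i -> [-4, 44, 92, 140, 188]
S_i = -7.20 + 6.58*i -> [-7.2, -0.62, 5.96, 12.54, 19.12]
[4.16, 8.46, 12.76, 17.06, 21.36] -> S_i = 4.16 + 4.30*i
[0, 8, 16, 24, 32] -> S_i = 0 + 8*i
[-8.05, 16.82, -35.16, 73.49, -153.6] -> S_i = -8.05*(-2.09)^i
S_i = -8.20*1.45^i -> [-8.2, -11.89, -17.24, -25.0, -36.25]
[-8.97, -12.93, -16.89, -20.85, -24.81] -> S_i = -8.97 + -3.96*i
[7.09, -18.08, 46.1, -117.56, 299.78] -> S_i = 7.09*(-2.55)^i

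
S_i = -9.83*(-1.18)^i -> [-9.83, 11.6, -13.69, 16.15, -19.06]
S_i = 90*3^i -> [90, 270, 810, 2430, 7290]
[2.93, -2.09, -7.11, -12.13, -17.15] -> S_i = 2.93 + -5.02*i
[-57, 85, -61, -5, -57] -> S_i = Random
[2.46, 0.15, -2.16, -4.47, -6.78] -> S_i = 2.46 + -2.31*i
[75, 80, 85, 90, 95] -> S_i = 75 + 5*i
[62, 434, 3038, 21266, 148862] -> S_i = 62*7^i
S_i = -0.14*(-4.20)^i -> [-0.14, 0.59, -2.47, 10.37, -43.56]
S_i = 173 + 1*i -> [173, 174, 175, 176, 177]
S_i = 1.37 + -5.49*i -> [1.37, -4.12, -9.61, -15.1, -20.59]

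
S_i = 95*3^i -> [95, 285, 855, 2565, 7695]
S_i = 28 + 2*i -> [28, 30, 32, 34, 36]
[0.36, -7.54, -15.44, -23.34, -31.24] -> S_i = 0.36 + -7.90*i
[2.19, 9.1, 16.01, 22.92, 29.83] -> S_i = 2.19 + 6.91*i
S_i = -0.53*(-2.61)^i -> [-0.53, 1.38, -3.61, 9.42, -24.59]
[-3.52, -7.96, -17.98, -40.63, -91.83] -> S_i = -3.52*2.26^i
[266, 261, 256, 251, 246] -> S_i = 266 + -5*i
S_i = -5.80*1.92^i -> [-5.8, -11.14, -21.38, -41.05, -78.82]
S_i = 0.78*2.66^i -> [0.78, 2.07, 5.52, 14.68, 39.05]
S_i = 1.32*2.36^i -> [1.32, 3.12, 7.35, 17.35, 40.95]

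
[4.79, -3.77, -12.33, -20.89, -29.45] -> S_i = 4.79 + -8.56*i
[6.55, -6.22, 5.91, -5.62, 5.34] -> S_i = 6.55*(-0.95)^i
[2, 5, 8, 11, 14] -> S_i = 2 + 3*i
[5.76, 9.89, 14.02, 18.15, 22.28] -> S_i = 5.76 + 4.13*i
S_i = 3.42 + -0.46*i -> [3.42, 2.96, 2.5, 2.04, 1.58]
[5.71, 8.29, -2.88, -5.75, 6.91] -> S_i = Random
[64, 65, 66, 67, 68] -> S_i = 64 + 1*i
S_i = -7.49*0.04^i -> [-7.49, -0.3, -0.01, -0.0, -0.0]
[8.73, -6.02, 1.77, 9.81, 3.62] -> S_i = Random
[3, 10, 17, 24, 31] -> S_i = 3 + 7*i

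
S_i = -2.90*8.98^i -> [-2.9, -26.04, -233.86, -2100.04, -18858.33]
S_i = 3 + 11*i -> [3, 14, 25, 36, 47]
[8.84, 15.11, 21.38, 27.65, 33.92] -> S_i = 8.84 + 6.27*i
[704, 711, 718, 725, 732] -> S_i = 704 + 7*i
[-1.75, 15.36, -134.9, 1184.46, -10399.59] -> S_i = -1.75*(-8.78)^i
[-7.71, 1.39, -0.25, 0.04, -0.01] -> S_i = -7.71*(-0.18)^i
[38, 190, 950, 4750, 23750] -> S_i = 38*5^i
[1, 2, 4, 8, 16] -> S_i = 1*2^i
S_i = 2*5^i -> [2, 10, 50, 250, 1250]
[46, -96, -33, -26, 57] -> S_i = Random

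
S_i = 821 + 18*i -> [821, 839, 857, 875, 893]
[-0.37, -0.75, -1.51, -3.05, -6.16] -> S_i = -0.37*2.02^i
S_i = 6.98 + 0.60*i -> [6.98, 7.58, 8.18, 8.78, 9.38]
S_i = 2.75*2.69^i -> [2.75, 7.4, 19.9, 53.53, 143.99]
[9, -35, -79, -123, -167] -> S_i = 9 + -44*i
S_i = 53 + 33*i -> [53, 86, 119, 152, 185]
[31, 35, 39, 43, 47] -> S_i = 31 + 4*i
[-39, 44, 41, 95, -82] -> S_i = Random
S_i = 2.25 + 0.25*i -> [2.25, 2.5, 2.75, 3.0, 3.25]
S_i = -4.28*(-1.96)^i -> [-4.28, 8.39, -16.44, 32.23, -63.16]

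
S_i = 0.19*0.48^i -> [0.19, 0.09, 0.04, 0.02, 0.01]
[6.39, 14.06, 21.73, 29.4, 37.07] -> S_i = 6.39 + 7.67*i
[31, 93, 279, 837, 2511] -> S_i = 31*3^i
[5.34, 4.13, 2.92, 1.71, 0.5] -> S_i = 5.34 + -1.21*i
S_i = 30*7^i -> [30, 210, 1470, 10290, 72030]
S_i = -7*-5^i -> [-7, 35, -175, 875, -4375]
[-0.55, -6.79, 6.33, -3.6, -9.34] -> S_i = Random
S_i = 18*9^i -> [18, 162, 1458, 13122, 118098]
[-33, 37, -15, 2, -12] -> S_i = Random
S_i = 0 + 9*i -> [0, 9, 18, 27, 36]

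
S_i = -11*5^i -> [-11, -55, -275, -1375, -6875]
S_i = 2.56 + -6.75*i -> [2.56, -4.19, -10.94, -17.69, -24.44]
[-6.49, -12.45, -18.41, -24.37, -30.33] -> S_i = -6.49 + -5.96*i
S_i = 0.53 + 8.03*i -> [0.53, 8.56, 16.59, 24.62, 32.65]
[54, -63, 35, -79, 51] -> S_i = Random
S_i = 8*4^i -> [8, 32, 128, 512, 2048]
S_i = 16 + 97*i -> [16, 113, 210, 307, 404]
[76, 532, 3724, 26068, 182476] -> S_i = 76*7^i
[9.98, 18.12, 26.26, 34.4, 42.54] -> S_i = 9.98 + 8.14*i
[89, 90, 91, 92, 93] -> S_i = 89 + 1*i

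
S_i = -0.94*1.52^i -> [-0.94, -1.43, -2.17, -3.3, -5.02]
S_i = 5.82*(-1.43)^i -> [5.82, -8.32, 11.9, -17.02, 24.34]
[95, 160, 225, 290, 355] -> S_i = 95 + 65*i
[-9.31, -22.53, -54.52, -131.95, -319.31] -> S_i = -9.31*2.42^i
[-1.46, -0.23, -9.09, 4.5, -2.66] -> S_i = Random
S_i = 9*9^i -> [9, 81, 729, 6561, 59049]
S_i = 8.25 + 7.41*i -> [8.25, 15.66, 23.07, 30.48, 37.89]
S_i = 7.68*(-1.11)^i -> [7.68, -8.52, 9.46, -10.5, 11.66]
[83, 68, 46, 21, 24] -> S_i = Random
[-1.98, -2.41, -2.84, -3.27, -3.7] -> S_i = -1.98 + -0.43*i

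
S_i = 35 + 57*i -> [35, 92, 149, 206, 263]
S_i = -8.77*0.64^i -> [-8.77, -5.61, -3.59, -2.3, -1.47]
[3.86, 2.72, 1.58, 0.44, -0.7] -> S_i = 3.86 + -1.14*i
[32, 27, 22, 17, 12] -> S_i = 32 + -5*i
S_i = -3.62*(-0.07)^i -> [-3.62, 0.25, -0.02, 0.0, -0.0]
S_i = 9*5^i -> [9, 45, 225, 1125, 5625]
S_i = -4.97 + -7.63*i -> [-4.97, -12.6, -20.23, -27.86, -35.49]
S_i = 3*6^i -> [3, 18, 108, 648, 3888]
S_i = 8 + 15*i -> [8, 23, 38, 53, 68]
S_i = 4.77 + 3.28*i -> [4.77, 8.05, 11.33, 14.61, 17.89]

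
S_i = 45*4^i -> [45, 180, 720, 2880, 11520]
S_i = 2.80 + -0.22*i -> [2.8, 2.58, 2.36, 2.14, 1.92]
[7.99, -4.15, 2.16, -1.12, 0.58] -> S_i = 7.99*(-0.52)^i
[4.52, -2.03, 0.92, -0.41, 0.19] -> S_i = 4.52*(-0.45)^i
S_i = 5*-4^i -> [5, -20, 80, -320, 1280]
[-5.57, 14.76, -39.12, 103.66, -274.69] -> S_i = -5.57*(-2.65)^i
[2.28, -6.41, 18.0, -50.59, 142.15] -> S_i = 2.28*(-2.81)^i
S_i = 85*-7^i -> [85, -595, 4165, -29155, 204085]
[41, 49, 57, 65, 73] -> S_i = 41 + 8*i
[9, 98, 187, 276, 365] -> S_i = 9 + 89*i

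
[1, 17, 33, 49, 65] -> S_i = 1 + 16*i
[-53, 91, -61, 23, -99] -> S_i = Random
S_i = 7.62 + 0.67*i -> [7.62, 8.29, 8.96, 9.63, 10.3]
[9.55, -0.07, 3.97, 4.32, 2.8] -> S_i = Random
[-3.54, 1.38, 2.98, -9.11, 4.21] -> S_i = Random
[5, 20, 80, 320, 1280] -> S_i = 5*4^i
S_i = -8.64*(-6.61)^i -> [-8.64, 57.11, -377.5, 2495.27, -16493.76]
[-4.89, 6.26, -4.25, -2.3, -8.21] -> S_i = Random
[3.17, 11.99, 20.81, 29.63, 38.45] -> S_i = 3.17 + 8.82*i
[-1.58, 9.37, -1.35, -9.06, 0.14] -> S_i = Random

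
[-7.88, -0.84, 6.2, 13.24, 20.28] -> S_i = -7.88 + 7.04*i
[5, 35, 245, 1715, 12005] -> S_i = 5*7^i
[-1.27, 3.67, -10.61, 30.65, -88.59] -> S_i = -1.27*(-2.89)^i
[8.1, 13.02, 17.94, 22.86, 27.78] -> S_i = 8.10 + 4.92*i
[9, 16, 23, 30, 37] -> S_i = 9 + 7*i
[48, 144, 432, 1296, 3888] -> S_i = 48*3^i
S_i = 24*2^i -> [24, 48, 96, 192, 384]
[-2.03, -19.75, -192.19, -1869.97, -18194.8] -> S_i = -2.03*9.73^i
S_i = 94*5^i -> [94, 470, 2350, 11750, 58750]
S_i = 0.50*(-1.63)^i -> [0.5, -0.82, 1.33, -2.17, 3.53]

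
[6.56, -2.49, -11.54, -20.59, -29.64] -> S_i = 6.56 + -9.05*i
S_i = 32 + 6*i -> [32, 38, 44, 50, 56]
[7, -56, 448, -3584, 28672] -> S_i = 7*-8^i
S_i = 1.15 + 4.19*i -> [1.15, 5.34, 9.53, 13.72, 17.91]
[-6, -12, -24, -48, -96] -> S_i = -6*2^i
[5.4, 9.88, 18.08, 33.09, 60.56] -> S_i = 5.40*1.83^i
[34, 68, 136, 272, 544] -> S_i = 34*2^i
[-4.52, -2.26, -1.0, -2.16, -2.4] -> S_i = Random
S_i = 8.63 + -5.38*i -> [8.63, 3.25, -2.13, -7.51, -12.89]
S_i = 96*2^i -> [96, 192, 384, 768, 1536]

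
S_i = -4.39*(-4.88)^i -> [-4.39, 21.42, -104.55, 510.18, -2489.68]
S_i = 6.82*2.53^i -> [6.82, 17.25, 43.65, 110.44, 279.43]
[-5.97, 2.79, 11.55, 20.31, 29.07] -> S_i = -5.97 + 8.76*i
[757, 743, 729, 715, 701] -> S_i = 757 + -14*i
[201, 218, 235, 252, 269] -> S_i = 201 + 17*i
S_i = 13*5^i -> [13, 65, 325, 1625, 8125]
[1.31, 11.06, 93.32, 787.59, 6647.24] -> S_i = 1.31*8.44^i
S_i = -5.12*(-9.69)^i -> [-5.12, 49.61, -480.75, 4658.45, -45140.37]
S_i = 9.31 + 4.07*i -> [9.31, 13.38, 17.45, 21.52, 25.59]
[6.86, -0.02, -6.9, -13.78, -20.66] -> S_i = 6.86 + -6.88*i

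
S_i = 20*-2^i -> [20, -40, 80, -160, 320]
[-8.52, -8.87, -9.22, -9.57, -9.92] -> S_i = -8.52 + -0.35*i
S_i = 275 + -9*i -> [275, 266, 257, 248, 239]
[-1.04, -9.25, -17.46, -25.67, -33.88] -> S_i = -1.04 + -8.21*i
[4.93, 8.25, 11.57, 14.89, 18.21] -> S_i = 4.93 + 3.32*i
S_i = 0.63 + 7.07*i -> [0.63, 7.7, 14.77, 21.84, 28.91]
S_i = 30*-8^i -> [30, -240, 1920, -15360, 122880]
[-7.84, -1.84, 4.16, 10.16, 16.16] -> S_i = -7.84 + 6.00*i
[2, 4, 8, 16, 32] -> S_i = 2*2^i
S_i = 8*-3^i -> [8, -24, 72, -216, 648]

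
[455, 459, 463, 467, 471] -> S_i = 455 + 4*i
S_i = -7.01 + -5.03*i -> [-7.01, -12.04, -17.07, -22.1, -27.13]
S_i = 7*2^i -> [7, 14, 28, 56, 112]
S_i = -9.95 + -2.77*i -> [-9.95, -12.72, -15.49, -18.26, -21.03]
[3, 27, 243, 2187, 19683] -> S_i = 3*9^i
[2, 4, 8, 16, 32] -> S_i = 2*2^i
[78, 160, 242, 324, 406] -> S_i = 78 + 82*i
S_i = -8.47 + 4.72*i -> [-8.47, -3.75, 0.97, 5.69, 10.41]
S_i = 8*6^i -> [8, 48, 288, 1728, 10368]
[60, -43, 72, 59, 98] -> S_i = Random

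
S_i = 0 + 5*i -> [0, 5, 10, 15, 20]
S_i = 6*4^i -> [6, 24, 96, 384, 1536]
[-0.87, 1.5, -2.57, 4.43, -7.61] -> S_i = -0.87*(-1.72)^i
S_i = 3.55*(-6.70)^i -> [3.55, -23.78, 159.36, -1067.71, 7153.65]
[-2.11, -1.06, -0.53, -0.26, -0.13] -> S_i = -2.11*0.50^i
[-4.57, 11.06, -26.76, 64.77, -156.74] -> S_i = -4.57*(-2.42)^i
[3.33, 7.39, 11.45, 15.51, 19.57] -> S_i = 3.33 + 4.06*i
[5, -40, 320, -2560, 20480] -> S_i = 5*-8^i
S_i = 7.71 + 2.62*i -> [7.71, 10.33, 12.95, 15.57, 18.19]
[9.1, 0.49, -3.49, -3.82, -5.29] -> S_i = Random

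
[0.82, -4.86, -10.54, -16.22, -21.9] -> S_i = 0.82 + -5.68*i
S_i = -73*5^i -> [-73, -365, -1825, -9125, -45625]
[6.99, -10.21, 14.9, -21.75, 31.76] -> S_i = 6.99*(-1.46)^i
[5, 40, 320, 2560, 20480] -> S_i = 5*8^i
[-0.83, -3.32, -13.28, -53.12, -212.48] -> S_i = -0.83*4.00^i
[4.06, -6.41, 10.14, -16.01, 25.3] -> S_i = 4.06*(-1.58)^i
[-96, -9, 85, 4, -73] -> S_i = Random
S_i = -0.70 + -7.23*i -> [-0.7, -7.93, -15.16, -22.39, -29.62]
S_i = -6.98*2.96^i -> [-6.98, -20.66, -61.16, -181.02, -535.82]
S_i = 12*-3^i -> [12, -36, 108, -324, 972]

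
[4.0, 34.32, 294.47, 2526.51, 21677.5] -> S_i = 4.00*8.58^i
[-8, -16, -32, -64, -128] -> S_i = -8*2^i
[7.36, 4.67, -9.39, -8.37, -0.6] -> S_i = Random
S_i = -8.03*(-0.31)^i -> [-8.03, 2.49, -0.77, 0.24, -0.07]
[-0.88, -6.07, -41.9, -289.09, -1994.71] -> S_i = -0.88*6.90^i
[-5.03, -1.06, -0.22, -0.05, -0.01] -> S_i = -5.03*0.21^i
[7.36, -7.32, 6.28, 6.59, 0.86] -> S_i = Random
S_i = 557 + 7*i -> [557, 564, 571, 578, 585]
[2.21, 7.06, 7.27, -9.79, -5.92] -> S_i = Random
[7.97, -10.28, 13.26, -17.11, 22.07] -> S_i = 7.97*(-1.29)^i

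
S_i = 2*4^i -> [2, 8, 32, 128, 512]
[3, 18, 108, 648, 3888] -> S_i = 3*6^i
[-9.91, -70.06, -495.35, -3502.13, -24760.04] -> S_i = -9.91*7.07^i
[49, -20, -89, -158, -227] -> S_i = 49 + -69*i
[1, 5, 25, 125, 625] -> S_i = 1*5^i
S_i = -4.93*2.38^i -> [-4.93, -11.73, -27.93, -66.46, -158.18]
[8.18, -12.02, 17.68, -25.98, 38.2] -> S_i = 8.18*(-1.47)^i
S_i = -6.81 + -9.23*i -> [-6.81, -16.04, -25.27, -34.5, -43.73]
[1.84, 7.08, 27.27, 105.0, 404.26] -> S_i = 1.84*3.85^i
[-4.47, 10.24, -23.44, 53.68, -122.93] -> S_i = -4.47*(-2.29)^i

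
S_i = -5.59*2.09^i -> [-5.59, -11.68, -24.42, -51.03, -106.66]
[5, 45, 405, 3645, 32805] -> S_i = 5*9^i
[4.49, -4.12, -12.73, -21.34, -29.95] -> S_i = 4.49 + -8.61*i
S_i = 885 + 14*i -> [885, 899, 913, 927, 941]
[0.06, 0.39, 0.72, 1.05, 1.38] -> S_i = 0.06 + 0.33*i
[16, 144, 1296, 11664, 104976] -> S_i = 16*9^i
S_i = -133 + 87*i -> [-133, -46, 41, 128, 215]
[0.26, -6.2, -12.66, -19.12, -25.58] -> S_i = 0.26 + -6.46*i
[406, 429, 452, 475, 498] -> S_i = 406 + 23*i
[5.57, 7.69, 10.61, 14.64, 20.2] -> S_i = 5.57*1.38^i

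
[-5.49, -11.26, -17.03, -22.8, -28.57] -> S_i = -5.49 + -5.77*i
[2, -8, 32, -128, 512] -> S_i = 2*-4^i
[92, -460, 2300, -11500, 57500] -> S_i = 92*-5^i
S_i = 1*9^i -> [1, 9, 81, 729, 6561]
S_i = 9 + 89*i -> [9, 98, 187, 276, 365]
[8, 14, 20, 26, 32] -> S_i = 8 + 6*i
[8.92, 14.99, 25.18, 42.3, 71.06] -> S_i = 8.92*1.68^i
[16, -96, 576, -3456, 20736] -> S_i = 16*-6^i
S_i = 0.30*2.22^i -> [0.3, 0.67, 1.48, 3.28, 7.29]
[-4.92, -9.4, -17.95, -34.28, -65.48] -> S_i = -4.92*1.91^i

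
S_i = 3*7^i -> [3, 21, 147, 1029, 7203]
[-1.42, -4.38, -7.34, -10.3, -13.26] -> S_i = -1.42 + -2.96*i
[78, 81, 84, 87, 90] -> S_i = 78 + 3*i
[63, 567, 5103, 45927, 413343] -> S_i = 63*9^i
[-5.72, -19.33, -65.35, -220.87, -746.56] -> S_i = -5.72*3.38^i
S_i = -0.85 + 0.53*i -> [-0.85, -0.32, 0.21, 0.74, 1.27]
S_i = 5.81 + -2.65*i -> [5.81, 3.16, 0.51, -2.14, -4.79]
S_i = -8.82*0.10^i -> [-8.82, -0.88, -0.09, -0.01, -0.0]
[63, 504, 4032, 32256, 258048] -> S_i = 63*8^i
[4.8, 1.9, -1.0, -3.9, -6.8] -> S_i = 4.80 + -2.90*i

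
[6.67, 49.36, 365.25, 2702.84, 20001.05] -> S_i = 6.67*7.40^i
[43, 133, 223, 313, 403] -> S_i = 43 + 90*i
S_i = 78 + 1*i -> [78, 79, 80, 81, 82]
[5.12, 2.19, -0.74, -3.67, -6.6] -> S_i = 5.12 + -2.93*i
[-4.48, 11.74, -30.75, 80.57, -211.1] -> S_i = -4.48*(-2.62)^i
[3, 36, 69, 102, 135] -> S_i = 3 + 33*i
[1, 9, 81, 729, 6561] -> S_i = 1*9^i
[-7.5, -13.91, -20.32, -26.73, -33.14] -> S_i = -7.50 + -6.41*i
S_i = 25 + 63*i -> [25, 88, 151, 214, 277]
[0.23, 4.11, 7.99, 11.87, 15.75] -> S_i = 0.23 + 3.88*i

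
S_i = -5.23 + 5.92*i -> [-5.23, 0.69, 6.61, 12.53, 18.45]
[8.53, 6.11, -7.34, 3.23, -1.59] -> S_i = Random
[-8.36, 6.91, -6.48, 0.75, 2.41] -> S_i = Random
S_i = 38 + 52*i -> [38, 90, 142, 194, 246]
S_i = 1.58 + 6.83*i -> [1.58, 8.41, 15.24, 22.07, 28.9]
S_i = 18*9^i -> [18, 162, 1458, 13122, 118098]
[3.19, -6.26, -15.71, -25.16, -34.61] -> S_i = 3.19 + -9.45*i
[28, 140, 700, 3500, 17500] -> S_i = 28*5^i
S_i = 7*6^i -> [7, 42, 252, 1512, 9072]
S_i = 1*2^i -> [1, 2, 4, 8, 16]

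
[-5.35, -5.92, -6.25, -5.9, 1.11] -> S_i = Random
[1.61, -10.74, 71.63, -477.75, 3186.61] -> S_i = 1.61*(-6.67)^i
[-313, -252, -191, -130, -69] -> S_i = -313 + 61*i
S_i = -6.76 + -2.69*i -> [-6.76, -9.45, -12.14, -14.83, -17.52]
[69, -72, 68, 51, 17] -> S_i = Random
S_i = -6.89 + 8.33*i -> [-6.89, 1.44, 9.77, 18.1, 26.43]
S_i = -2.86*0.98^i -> [-2.86, -2.8, -2.75, -2.69, -2.64]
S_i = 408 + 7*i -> [408, 415, 422, 429, 436]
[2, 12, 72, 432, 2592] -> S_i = 2*6^i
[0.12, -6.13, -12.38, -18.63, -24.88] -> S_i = 0.12 + -6.25*i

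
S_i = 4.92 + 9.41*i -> [4.92, 14.33, 23.74, 33.15, 42.56]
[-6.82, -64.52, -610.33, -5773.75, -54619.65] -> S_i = -6.82*9.46^i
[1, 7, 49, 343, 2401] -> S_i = 1*7^i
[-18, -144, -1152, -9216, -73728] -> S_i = -18*8^i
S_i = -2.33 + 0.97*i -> [-2.33, -1.36, -0.39, 0.58, 1.55]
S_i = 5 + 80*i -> [5, 85, 165, 245, 325]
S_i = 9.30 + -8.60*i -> [9.3, 0.7, -7.9, -16.5, -25.1]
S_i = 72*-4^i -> [72, -288, 1152, -4608, 18432]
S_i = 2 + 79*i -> [2, 81, 160, 239, 318]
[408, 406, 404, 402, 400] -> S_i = 408 + -2*i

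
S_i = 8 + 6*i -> [8, 14, 20, 26, 32]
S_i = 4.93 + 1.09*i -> [4.93, 6.02, 7.11, 8.2, 9.29]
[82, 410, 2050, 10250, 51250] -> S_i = 82*5^i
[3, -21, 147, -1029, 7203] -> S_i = 3*-7^i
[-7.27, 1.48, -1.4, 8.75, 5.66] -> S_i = Random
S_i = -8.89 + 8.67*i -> [-8.89, -0.22, 8.45, 17.12, 25.79]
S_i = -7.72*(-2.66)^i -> [-7.72, 20.54, -54.62, 145.3, -386.49]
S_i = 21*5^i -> [21, 105, 525, 2625, 13125]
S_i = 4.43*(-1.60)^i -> [4.43, -7.09, 11.34, -18.15, 29.03]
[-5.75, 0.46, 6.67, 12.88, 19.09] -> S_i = -5.75 + 6.21*i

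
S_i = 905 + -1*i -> [905, 904, 903, 902, 901]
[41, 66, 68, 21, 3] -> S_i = Random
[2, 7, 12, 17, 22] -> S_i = 2 + 5*i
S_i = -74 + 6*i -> [-74, -68, -62, -56, -50]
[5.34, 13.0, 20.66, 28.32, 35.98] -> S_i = 5.34 + 7.66*i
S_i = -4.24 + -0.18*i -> [-4.24, -4.42, -4.6, -4.78, -4.96]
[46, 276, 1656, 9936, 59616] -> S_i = 46*6^i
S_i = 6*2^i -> [6, 12, 24, 48, 96]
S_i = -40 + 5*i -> [-40, -35, -30, -25, -20]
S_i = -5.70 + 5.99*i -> [-5.7, 0.29, 6.28, 12.27, 18.26]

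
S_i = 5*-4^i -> [5, -20, 80, -320, 1280]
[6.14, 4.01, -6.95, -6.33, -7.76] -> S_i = Random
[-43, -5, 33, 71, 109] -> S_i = -43 + 38*i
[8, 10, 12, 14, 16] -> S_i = 8 + 2*i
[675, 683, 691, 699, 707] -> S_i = 675 + 8*i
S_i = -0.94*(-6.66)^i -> [-0.94, 6.26, -41.69, 277.68, -1849.37]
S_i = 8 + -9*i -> [8, -1, -10, -19, -28]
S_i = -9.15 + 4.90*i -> [-9.15, -4.25, 0.65, 5.55, 10.45]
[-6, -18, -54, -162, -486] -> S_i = -6*3^i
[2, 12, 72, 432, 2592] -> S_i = 2*6^i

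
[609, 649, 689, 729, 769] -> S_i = 609 + 40*i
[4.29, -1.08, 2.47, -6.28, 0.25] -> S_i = Random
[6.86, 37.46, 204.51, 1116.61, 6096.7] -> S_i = 6.86*5.46^i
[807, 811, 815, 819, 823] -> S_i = 807 + 4*i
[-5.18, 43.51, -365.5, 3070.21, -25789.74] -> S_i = -5.18*(-8.40)^i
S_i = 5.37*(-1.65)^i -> [5.37, -8.86, 14.62, -24.12, 39.8]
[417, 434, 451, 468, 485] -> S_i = 417 + 17*i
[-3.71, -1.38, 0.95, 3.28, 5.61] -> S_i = -3.71 + 2.33*i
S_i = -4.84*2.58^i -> [-4.84, -12.49, -32.22, -83.12, -214.45]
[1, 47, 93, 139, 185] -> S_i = 1 + 46*i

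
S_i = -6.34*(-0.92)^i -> [-6.34, 5.83, -5.37, 4.94, -4.54]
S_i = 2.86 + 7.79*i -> [2.86, 10.65, 18.44, 26.23, 34.02]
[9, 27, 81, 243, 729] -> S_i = 9*3^i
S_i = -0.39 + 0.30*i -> [-0.39, -0.09, 0.21, 0.51, 0.81]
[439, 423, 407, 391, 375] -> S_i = 439 + -16*i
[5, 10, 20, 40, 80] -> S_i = 5*2^i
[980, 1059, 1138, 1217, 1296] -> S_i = 980 + 79*i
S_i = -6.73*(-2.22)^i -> [-6.73, 14.94, -33.17, 73.63, -163.47]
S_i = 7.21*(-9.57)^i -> [7.21, -69.0, 660.33, -6319.33, 60475.99]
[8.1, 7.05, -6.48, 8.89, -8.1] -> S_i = Random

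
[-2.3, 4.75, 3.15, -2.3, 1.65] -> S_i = Random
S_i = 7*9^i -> [7, 63, 567, 5103, 45927]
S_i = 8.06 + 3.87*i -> [8.06, 11.93, 15.8, 19.67, 23.54]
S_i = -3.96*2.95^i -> [-3.96, -11.68, -34.46, -101.66, -299.9]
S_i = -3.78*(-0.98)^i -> [-3.78, 3.7, -3.63, 3.56, -3.49]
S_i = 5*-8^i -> [5, -40, 320, -2560, 20480]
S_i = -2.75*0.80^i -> [-2.75, -2.2, -1.76, -1.41, -1.13]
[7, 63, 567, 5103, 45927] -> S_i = 7*9^i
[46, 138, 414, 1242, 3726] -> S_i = 46*3^i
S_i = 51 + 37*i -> [51, 88, 125, 162, 199]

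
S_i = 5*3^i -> [5, 15, 45, 135, 405]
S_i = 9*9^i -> [9, 81, 729, 6561, 59049]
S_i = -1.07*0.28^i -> [-1.07, -0.3, -0.08, -0.02, -0.01]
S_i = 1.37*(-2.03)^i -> [1.37, -2.78, 5.65, -11.46, 23.27]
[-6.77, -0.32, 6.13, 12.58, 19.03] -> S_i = -6.77 + 6.45*i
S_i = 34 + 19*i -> [34, 53, 72, 91, 110]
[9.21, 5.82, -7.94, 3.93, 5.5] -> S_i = Random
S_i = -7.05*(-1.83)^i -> [-7.05, 12.9, -23.61, 43.21, -79.07]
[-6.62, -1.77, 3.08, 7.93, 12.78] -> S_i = -6.62 + 4.85*i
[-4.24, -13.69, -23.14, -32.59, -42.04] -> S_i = -4.24 + -9.45*i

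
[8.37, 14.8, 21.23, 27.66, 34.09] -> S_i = 8.37 + 6.43*i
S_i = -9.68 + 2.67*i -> [-9.68, -7.01, -4.34, -1.67, 1.0]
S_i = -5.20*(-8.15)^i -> [-5.2, 42.38, -345.4, 2814.99, -22942.13]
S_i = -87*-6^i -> [-87, 522, -3132, 18792, -112752]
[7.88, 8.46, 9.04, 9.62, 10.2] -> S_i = 7.88 + 0.58*i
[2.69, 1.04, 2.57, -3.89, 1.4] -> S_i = Random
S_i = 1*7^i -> [1, 7, 49, 343, 2401]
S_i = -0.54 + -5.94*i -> [-0.54, -6.48, -12.42, -18.36, -24.3]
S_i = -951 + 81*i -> [-951, -870, -789, -708, -627]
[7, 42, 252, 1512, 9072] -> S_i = 7*6^i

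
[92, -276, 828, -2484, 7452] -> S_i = 92*-3^i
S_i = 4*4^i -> [4, 16, 64, 256, 1024]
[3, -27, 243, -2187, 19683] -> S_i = 3*-9^i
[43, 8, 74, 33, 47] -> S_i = Random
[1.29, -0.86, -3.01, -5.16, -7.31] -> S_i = 1.29 + -2.15*i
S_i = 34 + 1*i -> [34, 35, 36, 37, 38]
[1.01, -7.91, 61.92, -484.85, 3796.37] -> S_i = 1.01*(-7.83)^i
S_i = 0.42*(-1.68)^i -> [0.42, -0.71, 1.19, -1.99, 3.35]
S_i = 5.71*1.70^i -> [5.71, 9.71, 16.5, 28.05, 47.69]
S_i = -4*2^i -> [-4, -8, -16, -32, -64]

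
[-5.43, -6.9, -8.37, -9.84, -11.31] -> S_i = -5.43 + -1.47*i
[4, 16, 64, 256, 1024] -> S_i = 4*4^i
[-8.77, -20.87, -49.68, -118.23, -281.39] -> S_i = -8.77*2.38^i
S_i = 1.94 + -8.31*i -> [1.94, -6.37, -14.68, -22.99, -31.3]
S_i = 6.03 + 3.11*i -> [6.03, 9.14, 12.25, 15.36, 18.47]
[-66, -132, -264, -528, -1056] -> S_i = -66*2^i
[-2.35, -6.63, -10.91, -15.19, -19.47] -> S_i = -2.35 + -4.28*i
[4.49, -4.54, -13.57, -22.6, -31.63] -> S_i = 4.49 + -9.03*i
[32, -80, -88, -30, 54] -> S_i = Random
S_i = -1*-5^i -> [-1, 5, -25, 125, -625]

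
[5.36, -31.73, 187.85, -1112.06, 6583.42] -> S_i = 5.36*(-5.92)^i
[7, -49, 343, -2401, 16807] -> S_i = 7*-7^i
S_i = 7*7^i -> [7, 49, 343, 2401, 16807]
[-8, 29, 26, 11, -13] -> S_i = Random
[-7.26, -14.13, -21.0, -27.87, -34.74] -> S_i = -7.26 + -6.87*i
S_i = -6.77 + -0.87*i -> [-6.77, -7.64, -8.51, -9.38, -10.25]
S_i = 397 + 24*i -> [397, 421, 445, 469, 493]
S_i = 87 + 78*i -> [87, 165, 243, 321, 399]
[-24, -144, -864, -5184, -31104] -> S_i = -24*6^i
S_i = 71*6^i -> [71, 426, 2556, 15336, 92016]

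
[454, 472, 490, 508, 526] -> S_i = 454 + 18*i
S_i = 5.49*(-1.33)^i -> [5.49, -7.3, 9.71, -12.92, 17.18]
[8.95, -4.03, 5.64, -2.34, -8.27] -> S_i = Random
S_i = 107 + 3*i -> [107, 110, 113, 116, 119]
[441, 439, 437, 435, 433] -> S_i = 441 + -2*i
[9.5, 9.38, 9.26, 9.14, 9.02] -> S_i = 9.50 + -0.12*i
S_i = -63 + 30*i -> [-63, -33, -3, 27, 57]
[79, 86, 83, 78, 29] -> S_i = Random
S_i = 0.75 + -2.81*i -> [0.75, -2.06, -4.87, -7.68, -10.49]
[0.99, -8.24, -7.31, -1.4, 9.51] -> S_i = Random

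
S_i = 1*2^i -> [1, 2, 4, 8, 16]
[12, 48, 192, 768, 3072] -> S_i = 12*4^i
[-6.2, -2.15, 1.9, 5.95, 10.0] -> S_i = -6.20 + 4.05*i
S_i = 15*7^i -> [15, 105, 735, 5145, 36015]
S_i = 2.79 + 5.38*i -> [2.79, 8.17, 13.55, 18.93, 24.31]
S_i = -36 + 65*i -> [-36, 29, 94, 159, 224]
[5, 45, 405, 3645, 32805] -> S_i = 5*9^i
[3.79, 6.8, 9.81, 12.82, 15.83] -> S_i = 3.79 + 3.01*i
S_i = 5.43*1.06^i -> [5.43, 5.76, 6.1, 6.47, 6.86]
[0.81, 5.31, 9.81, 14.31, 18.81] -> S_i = 0.81 + 4.50*i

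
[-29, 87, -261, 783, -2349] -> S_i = -29*-3^i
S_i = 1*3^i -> [1, 3, 9, 27, 81]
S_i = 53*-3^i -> [53, -159, 477, -1431, 4293]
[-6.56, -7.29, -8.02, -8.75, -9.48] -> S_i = -6.56 + -0.73*i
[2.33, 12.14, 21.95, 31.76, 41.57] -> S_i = 2.33 + 9.81*i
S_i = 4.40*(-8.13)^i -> [4.4, -35.77, 290.83, -2364.42, 19222.72]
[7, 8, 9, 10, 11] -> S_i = 7 + 1*i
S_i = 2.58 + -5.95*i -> [2.58, -3.37, -9.32, -15.27, -21.22]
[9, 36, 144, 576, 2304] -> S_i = 9*4^i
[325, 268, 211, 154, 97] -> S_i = 325 + -57*i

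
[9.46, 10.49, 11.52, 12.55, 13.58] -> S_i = 9.46 + 1.03*i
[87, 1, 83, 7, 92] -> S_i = Random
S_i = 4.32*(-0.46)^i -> [4.32, -1.99, 0.91, -0.42, 0.19]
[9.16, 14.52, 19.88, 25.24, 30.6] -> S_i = 9.16 + 5.36*i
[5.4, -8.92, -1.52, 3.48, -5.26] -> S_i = Random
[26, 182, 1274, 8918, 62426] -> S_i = 26*7^i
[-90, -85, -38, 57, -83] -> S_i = Random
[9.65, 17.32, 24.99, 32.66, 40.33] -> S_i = 9.65 + 7.67*i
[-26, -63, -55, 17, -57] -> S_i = Random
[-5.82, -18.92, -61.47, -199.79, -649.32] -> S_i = -5.82*3.25^i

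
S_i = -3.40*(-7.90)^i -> [-3.4, 26.86, -212.19, 1676.33, -13243.03]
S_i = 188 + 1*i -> [188, 189, 190, 191, 192]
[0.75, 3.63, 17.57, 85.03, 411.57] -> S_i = 0.75*4.84^i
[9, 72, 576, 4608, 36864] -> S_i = 9*8^i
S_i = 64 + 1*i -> [64, 65, 66, 67, 68]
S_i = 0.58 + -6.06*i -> [0.58, -5.48, -11.54, -17.6, -23.66]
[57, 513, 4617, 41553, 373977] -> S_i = 57*9^i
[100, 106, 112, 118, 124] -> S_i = 100 + 6*i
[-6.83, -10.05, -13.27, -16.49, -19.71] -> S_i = -6.83 + -3.22*i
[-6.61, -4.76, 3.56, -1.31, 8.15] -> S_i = Random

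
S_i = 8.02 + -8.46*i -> [8.02, -0.44, -8.9, -17.36, -25.82]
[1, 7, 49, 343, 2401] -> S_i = 1*7^i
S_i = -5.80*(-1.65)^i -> [-5.8, 9.57, -15.79, 26.05, -42.99]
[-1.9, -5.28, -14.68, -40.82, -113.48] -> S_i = -1.90*2.78^i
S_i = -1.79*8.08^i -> [-1.79, -14.46, -116.86, -944.25, -7629.54]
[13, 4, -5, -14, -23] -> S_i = 13 + -9*i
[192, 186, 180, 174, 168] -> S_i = 192 + -6*i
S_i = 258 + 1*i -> [258, 259, 260, 261, 262]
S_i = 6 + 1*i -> [6, 7, 8, 9, 10]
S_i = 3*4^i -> [3, 12, 48, 192, 768]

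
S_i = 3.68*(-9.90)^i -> [3.68, -36.43, 360.68, -3570.7, 35349.93]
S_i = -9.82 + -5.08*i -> [-9.82, -14.9, -19.98, -25.06, -30.14]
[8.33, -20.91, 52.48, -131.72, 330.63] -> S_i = 8.33*(-2.51)^i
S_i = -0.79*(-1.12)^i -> [-0.79, 0.88, -0.99, 1.11, -1.24]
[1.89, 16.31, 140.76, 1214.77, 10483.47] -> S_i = 1.89*8.63^i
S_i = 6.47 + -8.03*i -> [6.47, -1.56, -9.59, -17.62, -25.65]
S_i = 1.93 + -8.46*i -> [1.93, -6.53, -14.99, -23.45, -31.91]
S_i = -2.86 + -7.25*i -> [-2.86, -10.11, -17.36, -24.61, -31.86]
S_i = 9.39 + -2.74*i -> [9.39, 6.65, 3.91, 1.17, -1.57]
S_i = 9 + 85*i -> [9, 94, 179, 264, 349]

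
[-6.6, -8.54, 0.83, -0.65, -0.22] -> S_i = Random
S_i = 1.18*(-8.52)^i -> [1.18, -10.05, 85.66, -729.79, 6217.85]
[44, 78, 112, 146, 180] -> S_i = 44 + 34*i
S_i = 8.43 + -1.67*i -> [8.43, 6.76, 5.09, 3.42, 1.75]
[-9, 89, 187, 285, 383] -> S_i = -9 + 98*i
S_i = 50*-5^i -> [50, -250, 1250, -6250, 31250]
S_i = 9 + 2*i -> [9, 11, 13, 15, 17]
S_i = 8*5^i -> [8, 40, 200, 1000, 5000]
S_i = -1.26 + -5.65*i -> [-1.26, -6.91, -12.56, -18.21, -23.86]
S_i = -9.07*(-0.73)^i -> [-9.07, 6.62, -4.83, 3.53, -2.58]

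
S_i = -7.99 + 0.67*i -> [-7.99, -7.32, -6.65, -5.98, -5.31]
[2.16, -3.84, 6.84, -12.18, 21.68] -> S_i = 2.16*(-1.78)^i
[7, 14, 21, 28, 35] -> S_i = 7 + 7*i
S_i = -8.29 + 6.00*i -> [-8.29, -2.29, 3.71, 9.71, 15.71]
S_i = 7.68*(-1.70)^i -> [7.68, -13.06, 22.2, -37.73, 64.14]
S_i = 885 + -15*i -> [885, 870, 855, 840, 825]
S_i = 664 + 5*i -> [664, 669, 674, 679, 684]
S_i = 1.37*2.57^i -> [1.37, 3.52, 9.05, 23.26, 59.77]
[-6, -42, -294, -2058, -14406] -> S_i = -6*7^i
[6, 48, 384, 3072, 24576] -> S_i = 6*8^i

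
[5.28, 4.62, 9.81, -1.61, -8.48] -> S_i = Random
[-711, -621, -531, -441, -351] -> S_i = -711 + 90*i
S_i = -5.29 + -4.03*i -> [-5.29, -9.32, -13.35, -17.38, -21.41]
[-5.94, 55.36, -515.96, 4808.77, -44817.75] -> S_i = -5.94*(-9.32)^i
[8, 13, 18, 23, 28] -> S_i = 8 + 5*i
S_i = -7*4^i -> [-7, -28, -112, -448, -1792]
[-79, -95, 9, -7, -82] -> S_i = Random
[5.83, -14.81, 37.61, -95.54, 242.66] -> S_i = 5.83*(-2.54)^i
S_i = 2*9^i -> [2, 18, 162, 1458, 13122]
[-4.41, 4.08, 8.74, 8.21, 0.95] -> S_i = Random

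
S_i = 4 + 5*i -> [4, 9, 14, 19, 24]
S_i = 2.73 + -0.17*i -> [2.73, 2.56, 2.39, 2.22, 2.05]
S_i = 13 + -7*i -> [13, 6, -1, -8, -15]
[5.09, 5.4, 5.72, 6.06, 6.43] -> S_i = 5.09*1.06^i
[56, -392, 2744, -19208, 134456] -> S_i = 56*-7^i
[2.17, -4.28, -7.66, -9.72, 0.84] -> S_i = Random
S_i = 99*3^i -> [99, 297, 891, 2673, 8019]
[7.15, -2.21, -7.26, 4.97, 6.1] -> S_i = Random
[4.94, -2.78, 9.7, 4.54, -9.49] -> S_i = Random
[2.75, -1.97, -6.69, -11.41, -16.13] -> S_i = 2.75 + -4.72*i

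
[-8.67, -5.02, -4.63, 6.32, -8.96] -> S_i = Random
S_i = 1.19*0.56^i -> [1.19, 0.67, 0.37, 0.21, 0.12]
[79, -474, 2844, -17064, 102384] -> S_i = 79*-6^i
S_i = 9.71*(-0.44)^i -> [9.71, -4.27, 1.88, -0.83, 0.36]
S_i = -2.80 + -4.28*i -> [-2.8, -7.08, -11.36, -15.64, -19.92]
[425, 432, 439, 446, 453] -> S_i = 425 + 7*i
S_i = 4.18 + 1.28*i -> [4.18, 5.46, 6.74, 8.02, 9.3]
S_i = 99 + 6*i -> [99, 105, 111, 117, 123]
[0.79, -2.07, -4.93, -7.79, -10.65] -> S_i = 0.79 + -2.86*i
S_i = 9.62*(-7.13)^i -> [9.62, -68.59, 489.05, -3486.93, 24861.84]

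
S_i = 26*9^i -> [26, 234, 2106, 18954, 170586]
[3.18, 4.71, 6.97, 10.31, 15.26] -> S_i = 3.18*1.48^i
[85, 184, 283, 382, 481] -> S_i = 85 + 99*i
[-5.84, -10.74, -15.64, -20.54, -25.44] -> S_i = -5.84 + -4.90*i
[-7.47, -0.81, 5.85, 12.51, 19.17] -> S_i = -7.47 + 6.66*i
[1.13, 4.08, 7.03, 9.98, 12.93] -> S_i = 1.13 + 2.95*i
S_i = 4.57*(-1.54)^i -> [4.57, -7.04, 10.84, -16.69, 25.7]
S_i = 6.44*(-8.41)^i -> [6.44, -54.16, 455.49, -3830.66, 32215.87]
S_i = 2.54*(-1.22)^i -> [2.54, -3.1, 3.78, -4.61, 5.63]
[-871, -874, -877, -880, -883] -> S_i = -871 + -3*i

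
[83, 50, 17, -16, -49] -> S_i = 83 + -33*i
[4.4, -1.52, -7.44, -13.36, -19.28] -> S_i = 4.40 + -5.92*i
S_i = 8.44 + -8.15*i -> [8.44, 0.29, -7.86, -16.01, -24.16]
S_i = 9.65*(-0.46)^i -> [9.65, -4.44, 2.04, -0.94, 0.43]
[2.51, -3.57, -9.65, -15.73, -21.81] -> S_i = 2.51 + -6.08*i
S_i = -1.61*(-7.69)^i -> [-1.61, 12.38, -95.21, 732.16, -5630.3]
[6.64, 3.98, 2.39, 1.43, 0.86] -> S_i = 6.64*0.60^i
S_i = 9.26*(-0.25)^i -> [9.26, -2.32, 0.58, -0.14, 0.04]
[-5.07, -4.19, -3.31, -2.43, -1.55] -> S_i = -5.07 + 0.88*i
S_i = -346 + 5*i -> [-346, -341, -336, -331, -326]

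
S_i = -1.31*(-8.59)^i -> [-1.31, 11.25, -96.66, 830.33, -7132.54]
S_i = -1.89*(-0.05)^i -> [-1.89, 0.09, -0.0, 0.0, -0.0]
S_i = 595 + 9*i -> [595, 604, 613, 622, 631]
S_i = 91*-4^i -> [91, -364, 1456, -5824, 23296]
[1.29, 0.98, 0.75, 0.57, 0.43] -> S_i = 1.29*0.76^i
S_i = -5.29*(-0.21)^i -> [-5.29, 1.11, -0.23, 0.05, -0.01]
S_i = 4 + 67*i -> [4, 71, 138, 205, 272]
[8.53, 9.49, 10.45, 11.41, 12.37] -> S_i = 8.53 + 0.96*i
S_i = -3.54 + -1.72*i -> [-3.54, -5.26, -6.98, -8.7, -10.42]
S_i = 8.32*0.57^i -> [8.32, 4.74, 2.7, 1.54, 0.88]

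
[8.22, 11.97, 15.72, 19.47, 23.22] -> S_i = 8.22 + 3.75*i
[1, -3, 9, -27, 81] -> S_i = 1*-3^i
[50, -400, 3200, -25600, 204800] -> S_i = 50*-8^i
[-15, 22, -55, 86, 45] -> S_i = Random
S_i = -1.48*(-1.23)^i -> [-1.48, 1.82, -2.24, 2.75, -3.39]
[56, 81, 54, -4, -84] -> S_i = Random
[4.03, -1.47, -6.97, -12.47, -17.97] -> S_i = 4.03 + -5.50*i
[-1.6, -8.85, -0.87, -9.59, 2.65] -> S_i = Random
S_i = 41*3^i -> [41, 123, 369, 1107, 3321]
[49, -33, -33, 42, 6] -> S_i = Random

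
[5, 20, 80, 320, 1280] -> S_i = 5*4^i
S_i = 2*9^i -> [2, 18, 162, 1458, 13122]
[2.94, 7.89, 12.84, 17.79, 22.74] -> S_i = 2.94 + 4.95*i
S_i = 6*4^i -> [6, 24, 96, 384, 1536]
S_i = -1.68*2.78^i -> [-1.68, -4.67, -12.98, -36.09, -100.34]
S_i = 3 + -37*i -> [3, -34, -71, -108, -145]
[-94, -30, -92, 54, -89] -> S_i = Random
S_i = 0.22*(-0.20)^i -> [0.22, -0.04, 0.01, -0.0, 0.0]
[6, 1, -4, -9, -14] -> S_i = 6 + -5*i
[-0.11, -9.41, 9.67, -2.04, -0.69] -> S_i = Random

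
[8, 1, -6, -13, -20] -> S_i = 8 + -7*i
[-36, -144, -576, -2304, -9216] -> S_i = -36*4^i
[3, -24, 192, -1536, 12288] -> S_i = 3*-8^i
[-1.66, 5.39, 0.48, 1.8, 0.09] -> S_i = Random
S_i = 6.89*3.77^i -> [6.89, 25.98, 97.93, 369.18, 1391.82]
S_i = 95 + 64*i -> [95, 159, 223, 287, 351]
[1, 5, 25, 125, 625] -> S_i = 1*5^i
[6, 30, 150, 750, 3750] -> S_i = 6*5^i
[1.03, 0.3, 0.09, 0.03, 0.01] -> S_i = 1.03*0.29^i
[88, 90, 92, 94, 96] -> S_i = 88 + 2*i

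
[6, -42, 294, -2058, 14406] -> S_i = 6*-7^i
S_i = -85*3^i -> [-85, -255, -765, -2295, -6885]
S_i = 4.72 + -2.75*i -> [4.72, 1.97, -0.78, -3.53, -6.28]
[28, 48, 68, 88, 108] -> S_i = 28 + 20*i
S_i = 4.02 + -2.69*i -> [4.02, 1.33, -1.36, -4.05, -6.74]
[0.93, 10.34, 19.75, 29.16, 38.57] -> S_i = 0.93 + 9.41*i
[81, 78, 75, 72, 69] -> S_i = 81 + -3*i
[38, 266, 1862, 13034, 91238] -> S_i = 38*7^i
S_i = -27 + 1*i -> [-27, -26, -25, -24, -23]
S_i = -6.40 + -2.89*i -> [-6.4, -9.29, -12.18, -15.07, -17.96]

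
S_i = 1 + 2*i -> [1, 3, 5, 7, 9]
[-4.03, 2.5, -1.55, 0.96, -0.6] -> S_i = -4.03*(-0.62)^i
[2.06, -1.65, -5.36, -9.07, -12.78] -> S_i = 2.06 + -3.71*i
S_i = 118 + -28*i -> [118, 90, 62, 34, 6]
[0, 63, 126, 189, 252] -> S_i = 0 + 63*i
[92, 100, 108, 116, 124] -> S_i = 92 + 8*i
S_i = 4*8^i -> [4, 32, 256, 2048, 16384]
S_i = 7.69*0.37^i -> [7.69, 2.85, 1.05, 0.39, 0.14]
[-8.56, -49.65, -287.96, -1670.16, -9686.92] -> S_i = -8.56*5.80^i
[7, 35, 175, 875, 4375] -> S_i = 7*5^i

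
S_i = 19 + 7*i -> [19, 26, 33, 40, 47]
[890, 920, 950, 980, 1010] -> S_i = 890 + 30*i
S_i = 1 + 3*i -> [1, 4, 7, 10, 13]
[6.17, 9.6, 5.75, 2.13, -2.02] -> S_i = Random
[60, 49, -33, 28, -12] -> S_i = Random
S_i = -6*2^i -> [-6, -12, -24, -48, -96]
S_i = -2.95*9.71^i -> [-2.95, -28.64, -278.14, -2700.72, -26224.0]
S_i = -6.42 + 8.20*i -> [-6.42, 1.78, 9.98, 18.18, 26.38]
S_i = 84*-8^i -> [84, -672, 5376, -43008, 344064]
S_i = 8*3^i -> [8, 24, 72, 216, 648]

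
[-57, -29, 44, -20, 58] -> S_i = Random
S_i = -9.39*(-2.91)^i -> [-9.39, 27.32, -79.52, 231.39, -673.34]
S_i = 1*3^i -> [1, 3, 9, 27, 81]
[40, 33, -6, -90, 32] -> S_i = Random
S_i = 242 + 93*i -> [242, 335, 428, 521, 614]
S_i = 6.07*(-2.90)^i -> [6.07, -17.6, 51.05, -148.04, 429.32]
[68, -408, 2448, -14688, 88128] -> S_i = 68*-6^i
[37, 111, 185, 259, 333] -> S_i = 37 + 74*i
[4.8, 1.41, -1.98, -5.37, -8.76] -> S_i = 4.80 + -3.39*i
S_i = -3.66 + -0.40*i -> [-3.66, -4.06, -4.46, -4.86, -5.26]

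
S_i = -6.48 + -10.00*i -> [-6.48, -16.48, -26.48, -36.48, -46.48]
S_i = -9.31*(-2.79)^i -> [-9.31, 25.97, -72.47, 202.19, -564.11]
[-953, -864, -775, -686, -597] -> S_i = -953 + 89*i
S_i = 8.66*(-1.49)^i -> [8.66, -12.9, 19.23, -28.65, 42.68]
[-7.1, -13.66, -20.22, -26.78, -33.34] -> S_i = -7.10 + -6.56*i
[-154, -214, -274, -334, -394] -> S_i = -154 + -60*i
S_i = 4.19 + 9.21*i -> [4.19, 13.4, 22.61, 31.82, 41.03]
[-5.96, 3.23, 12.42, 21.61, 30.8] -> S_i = -5.96 + 9.19*i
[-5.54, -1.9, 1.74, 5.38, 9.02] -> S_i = -5.54 + 3.64*i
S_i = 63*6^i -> [63, 378, 2268, 13608, 81648]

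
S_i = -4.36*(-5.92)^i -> [-4.36, 25.81, -152.8, 904.59, -5355.17]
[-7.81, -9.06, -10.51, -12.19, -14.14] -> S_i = -7.81*1.16^i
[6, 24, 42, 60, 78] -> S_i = 6 + 18*i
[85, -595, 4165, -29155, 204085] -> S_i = 85*-7^i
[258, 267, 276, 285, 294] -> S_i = 258 + 9*i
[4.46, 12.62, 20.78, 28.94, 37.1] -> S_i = 4.46 + 8.16*i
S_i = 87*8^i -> [87, 696, 5568, 44544, 356352]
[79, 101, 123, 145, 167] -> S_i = 79 + 22*i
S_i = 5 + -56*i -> [5, -51, -107, -163, -219]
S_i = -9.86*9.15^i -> [-9.86, -90.22, -825.5, -7553.36, -69113.25]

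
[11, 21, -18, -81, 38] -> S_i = Random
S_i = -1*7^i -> [-1, -7, -49, -343, -2401]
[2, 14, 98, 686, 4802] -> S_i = 2*7^i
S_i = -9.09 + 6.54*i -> [-9.09, -2.55, 3.99, 10.53, 17.07]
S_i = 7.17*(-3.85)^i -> [7.17, -27.6, 106.28, -409.17, 1575.3]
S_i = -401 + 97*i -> [-401, -304, -207, -110, -13]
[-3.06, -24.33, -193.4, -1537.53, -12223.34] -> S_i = -3.06*7.95^i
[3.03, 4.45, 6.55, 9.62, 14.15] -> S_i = 3.03*1.47^i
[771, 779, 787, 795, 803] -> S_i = 771 + 8*i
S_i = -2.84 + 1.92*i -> [-2.84, -0.92, 1.0, 2.92, 4.84]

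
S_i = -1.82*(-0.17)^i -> [-1.82, 0.31, -0.05, 0.01, -0.0]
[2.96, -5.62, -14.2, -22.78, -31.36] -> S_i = 2.96 + -8.58*i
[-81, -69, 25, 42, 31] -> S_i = Random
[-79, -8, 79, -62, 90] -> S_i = Random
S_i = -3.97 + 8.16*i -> [-3.97, 4.19, 12.35, 20.51, 28.67]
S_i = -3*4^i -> [-3, -12, -48, -192, -768]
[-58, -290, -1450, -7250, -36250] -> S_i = -58*5^i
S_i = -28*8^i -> [-28, -224, -1792, -14336, -114688]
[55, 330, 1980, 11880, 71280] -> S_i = 55*6^i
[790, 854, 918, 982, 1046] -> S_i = 790 + 64*i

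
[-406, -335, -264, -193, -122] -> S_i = -406 + 71*i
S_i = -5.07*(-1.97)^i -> [-5.07, 9.99, -19.68, 38.76, -76.36]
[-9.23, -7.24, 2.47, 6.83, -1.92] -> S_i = Random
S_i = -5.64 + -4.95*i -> [-5.64, -10.59, -15.54, -20.49, -25.44]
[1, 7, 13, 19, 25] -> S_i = 1 + 6*i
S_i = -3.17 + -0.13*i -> [-3.17, -3.3, -3.43, -3.56, -3.69]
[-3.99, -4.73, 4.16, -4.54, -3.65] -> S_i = Random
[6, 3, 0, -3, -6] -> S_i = 6 + -3*i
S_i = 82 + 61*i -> [82, 143, 204, 265, 326]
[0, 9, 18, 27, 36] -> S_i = 0 + 9*i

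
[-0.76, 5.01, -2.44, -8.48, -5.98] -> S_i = Random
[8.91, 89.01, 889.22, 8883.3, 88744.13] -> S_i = 8.91*9.99^i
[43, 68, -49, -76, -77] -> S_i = Random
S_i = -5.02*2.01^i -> [-5.02, -10.09, -20.28, -40.77, -81.94]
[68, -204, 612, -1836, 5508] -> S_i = 68*-3^i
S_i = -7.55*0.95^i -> [-7.55, -7.17, -6.81, -6.47, -6.15]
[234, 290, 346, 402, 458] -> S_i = 234 + 56*i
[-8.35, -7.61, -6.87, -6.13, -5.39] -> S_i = -8.35 + 0.74*i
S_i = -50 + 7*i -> [-50, -43, -36, -29, -22]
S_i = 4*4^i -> [4, 16, 64, 256, 1024]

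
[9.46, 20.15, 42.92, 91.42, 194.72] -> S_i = 9.46*2.13^i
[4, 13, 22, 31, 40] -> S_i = 4 + 9*i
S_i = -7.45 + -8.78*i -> [-7.45, -16.23, -25.01, -33.79, -42.57]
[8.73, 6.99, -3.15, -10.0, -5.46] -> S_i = Random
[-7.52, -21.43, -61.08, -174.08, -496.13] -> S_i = -7.52*2.85^i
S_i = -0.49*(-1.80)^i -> [-0.49, 0.88, -1.59, 2.86, -5.14]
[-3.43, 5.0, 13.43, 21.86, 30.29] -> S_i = -3.43 + 8.43*i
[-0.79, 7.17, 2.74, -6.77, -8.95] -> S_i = Random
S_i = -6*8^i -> [-6, -48, -384, -3072, -24576]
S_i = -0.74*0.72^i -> [-0.74, -0.53, -0.38, -0.28, -0.2]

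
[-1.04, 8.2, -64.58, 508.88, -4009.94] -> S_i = -1.04*(-7.88)^i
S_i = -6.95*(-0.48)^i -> [-6.95, 3.34, -1.6, 0.77, -0.37]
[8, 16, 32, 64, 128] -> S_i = 8*2^i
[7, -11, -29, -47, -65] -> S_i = 7 + -18*i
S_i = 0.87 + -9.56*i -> [0.87, -8.69, -18.25, -27.81, -37.37]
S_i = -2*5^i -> [-2, -10, -50, -250, -1250]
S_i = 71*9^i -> [71, 639, 5751, 51759, 465831]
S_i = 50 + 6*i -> [50, 56, 62, 68, 74]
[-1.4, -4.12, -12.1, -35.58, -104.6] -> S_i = -1.40*2.94^i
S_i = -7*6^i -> [-7, -42, -252, -1512, -9072]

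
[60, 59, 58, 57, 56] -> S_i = 60 + -1*i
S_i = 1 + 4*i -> [1, 5, 9, 13, 17]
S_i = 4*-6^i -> [4, -24, 144, -864, 5184]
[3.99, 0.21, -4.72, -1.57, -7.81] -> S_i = Random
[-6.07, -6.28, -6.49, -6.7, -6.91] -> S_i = -6.07 + -0.21*i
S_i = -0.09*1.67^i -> [-0.09, -0.15, -0.25, -0.42, -0.7]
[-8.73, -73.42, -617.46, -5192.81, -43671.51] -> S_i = -8.73*8.41^i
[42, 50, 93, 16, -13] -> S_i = Random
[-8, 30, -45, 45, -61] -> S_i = Random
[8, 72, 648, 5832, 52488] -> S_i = 8*9^i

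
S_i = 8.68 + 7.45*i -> [8.68, 16.13, 23.58, 31.03, 38.48]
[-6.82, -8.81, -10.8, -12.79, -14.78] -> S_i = -6.82 + -1.99*i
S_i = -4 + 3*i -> [-4, -1, 2, 5, 8]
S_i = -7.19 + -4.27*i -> [-7.19, -11.46, -15.73, -20.0, -24.27]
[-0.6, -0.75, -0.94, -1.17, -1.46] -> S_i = -0.60*1.25^i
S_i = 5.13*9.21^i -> [5.13, 47.25, 435.15, 4007.71, 36911.01]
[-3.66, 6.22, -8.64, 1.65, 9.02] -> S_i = Random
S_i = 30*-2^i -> [30, -60, 120, -240, 480]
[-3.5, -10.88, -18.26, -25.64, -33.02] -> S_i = -3.50 + -7.38*i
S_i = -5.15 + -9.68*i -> [-5.15, -14.83, -24.51, -34.19, -43.87]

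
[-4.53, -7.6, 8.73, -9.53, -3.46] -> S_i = Random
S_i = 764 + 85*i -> [764, 849, 934, 1019, 1104]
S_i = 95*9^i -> [95, 855, 7695, 69255, 623295]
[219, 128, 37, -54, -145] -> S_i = 219 + -91*i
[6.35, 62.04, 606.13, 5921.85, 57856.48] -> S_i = 6.35*9.77^i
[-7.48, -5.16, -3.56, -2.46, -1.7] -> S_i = -7.48*0.69^i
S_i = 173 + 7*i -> [173, 180, 187, 194, 201]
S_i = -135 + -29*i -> [-135, -164, -193, -222, -251]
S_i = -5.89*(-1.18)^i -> [-5.89, 6.95, -8.2, 9.68, -11.42]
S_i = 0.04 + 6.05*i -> [0.04, 6.09, 12.14, 18.19, 24.24]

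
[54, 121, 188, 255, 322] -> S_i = 54 + 67*i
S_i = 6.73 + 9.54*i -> [6.73, 16.27, 25.81, 35.35, 44.89]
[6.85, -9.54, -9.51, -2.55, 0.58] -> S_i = Random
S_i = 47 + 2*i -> [47, 49, 51, 53, 55]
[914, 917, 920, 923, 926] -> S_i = 914 + 3*i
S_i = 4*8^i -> [4, 32, 256, 2048, 16384]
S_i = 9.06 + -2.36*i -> [9.06, 6.7, 4.34, 1.98, -0.38]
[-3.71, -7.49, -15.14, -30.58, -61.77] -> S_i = -3.71*2.02^i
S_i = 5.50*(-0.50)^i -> [5.5, -2.75, 1.38, -0.69, 0.34]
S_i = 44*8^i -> [44, 352, 2816, 22528, 180224]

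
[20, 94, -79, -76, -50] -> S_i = Random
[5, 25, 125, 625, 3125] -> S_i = 5*5^i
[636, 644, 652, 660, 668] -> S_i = 636 + 8*i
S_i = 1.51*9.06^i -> [1.51, 13.68, 123.95, 1122.95, 10173.95]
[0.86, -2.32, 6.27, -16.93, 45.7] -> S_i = 0.86*(-2.70)^i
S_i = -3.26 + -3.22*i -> [-3.26, -6.48, -9.7, -12.92, -16.14]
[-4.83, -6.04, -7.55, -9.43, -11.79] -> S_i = -4.83*1.25^i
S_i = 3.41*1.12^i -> [3.41, 3.82, 4.28, 4.79, 5.37]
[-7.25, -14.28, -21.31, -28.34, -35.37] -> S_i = -7.25 + -7.03*i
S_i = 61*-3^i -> [61, -183, 549, -1647, 4941]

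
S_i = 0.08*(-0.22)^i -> [0.08, -0.02, 0.0, -0.0, 0.0]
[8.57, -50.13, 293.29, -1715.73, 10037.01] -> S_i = 8.57*(-5.85)^i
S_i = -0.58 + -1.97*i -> [-0.58, -2.55, -4.52, -6.49, -8.46]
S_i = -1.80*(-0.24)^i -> [-1.8, 0.43, -0.1, 0.02, -0.01]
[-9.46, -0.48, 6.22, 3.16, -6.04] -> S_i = Random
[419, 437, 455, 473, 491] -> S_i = 419 + 18*i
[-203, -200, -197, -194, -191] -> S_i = -203 + 3*i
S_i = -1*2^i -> [-1, -2, -4, -8, -16]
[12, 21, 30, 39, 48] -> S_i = 12 + 9*i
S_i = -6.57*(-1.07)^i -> [-6.57, 7.03, -7.52, 8.05, -8.61]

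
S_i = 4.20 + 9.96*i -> [4.2, 14.16, 24.12, 34.08, 44.04]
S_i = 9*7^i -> [9, 63, 441, 3087, 21609]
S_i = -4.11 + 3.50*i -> [-4.11, -0.61, 2.89, 6.39, 9.89]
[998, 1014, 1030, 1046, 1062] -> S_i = 998 + 16*i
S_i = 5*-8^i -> [5, -40, 320, -2560, 20480]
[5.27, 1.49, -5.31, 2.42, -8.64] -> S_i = Random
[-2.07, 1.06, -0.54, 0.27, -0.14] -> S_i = -2.07*(-0.51)^i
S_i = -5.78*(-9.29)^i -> [-5.78, 53.7, -498.84, 4634.2, -43051.74]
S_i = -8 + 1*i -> [-8, -7, -6, -5, -4]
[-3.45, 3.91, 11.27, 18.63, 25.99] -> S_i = -3.45 + 7.36*i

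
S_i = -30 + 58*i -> [-30, 28, 86, 144, 202]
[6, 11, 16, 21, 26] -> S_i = 6 + 5*i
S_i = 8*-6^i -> [8, -48, 288, -1728, 10368]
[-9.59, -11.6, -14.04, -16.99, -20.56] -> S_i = -9.59*1.21^i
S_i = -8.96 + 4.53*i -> [-8.96, -4.43, 0.1, 4.63, 9.16]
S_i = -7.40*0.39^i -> [-7.4, -2.89, -1.13, -0.44, -0.17]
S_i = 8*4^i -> [8, 32, 128, 512, 2048]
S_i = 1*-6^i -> [1, -6, 36, -216, 1296]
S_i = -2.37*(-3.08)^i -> [-2.37, 7.3, -22.48, 69.25, -213.28]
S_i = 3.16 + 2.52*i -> [3.16, 5.68, 8.2, 10.72, 13.24]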